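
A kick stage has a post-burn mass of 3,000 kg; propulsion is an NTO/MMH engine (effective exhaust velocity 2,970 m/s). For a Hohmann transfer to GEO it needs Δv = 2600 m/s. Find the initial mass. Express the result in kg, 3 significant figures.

From the ideal rocket equation, m₀/m_f = exp(Δv / v_e) = exp(2600 / 2970.0) = exp(0.8754) = 2.3999.
m₀ = m_f × 2.3999 = 3,000 × 2.3999 = 7,199.7 kg.

initial mass ≈ 7200 kg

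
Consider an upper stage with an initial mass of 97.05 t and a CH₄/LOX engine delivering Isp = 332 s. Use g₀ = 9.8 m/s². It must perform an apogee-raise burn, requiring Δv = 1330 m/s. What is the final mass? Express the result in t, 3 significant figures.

final mass ≈ 64.5 t

v_e = Isp · g₀ = 332 × 9.8 = 3253.6 m/s.
Rocket equation: m₀/m_f = exp(Δv / v_e) = exp(1330 / 3253.6) = exp(0.4088) = 1.5050.
m_f = m₀ / 1.5050 = 97.05 / 1.5050 = 64.485 t.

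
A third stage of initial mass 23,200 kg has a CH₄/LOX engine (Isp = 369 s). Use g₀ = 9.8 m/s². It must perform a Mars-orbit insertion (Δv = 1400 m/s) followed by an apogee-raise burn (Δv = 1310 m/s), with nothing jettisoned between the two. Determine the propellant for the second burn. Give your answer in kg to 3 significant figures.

propellant for the second burn ≈ 4790 kg

v_e = Isp · g₀ = 369 × 9.8 = 3616.2 m/s.
After the first burn: m = 23200 × exp(−1400/3616.2) = 23200 × 0.67899 = 15,752.6 kg.
After the second burn: m = 15,752.6 × exp(−1310/3616.2) = 15,752.6 × 0.69610 = 10,965.4 kg.
Second-burn propellant = 15,752.6 − 10,965.4 = 4,787.2 kg.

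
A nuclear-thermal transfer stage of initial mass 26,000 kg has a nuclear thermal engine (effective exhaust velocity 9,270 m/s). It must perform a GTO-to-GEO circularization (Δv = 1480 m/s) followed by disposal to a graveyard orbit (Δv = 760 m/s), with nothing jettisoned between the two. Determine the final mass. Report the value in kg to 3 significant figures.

final mass ≈ 20400 kg

After the first burn: m = 26000 × exp(−1480/9270.0) = 26000 × 0.85244 = 22,163.4 kg.
After the second burn: m = 22,163.4 × exp(−760/9270.0) = 22,163.4 × 0.92129 = 20,418.9 kg.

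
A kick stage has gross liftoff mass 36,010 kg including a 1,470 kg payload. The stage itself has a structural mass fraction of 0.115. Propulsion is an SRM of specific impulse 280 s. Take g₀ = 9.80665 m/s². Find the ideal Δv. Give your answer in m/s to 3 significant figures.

Δv ≈ 5190 m/s

Stage wet mass = m₀ − payload = 36,010 − 1,470 = 34,540 kg.
Stage dry mass = ε × stage wet mass = 0.115 × 34,540 = 3,972.1 kg.
Burnout mass m_f = stage dry + payload = 3,972.1 + 1,470 = 5,442.1 kg.
v_e = Isp · g₀ = 280 × 9.80665 = 2745.9 m/s.
Δv = v_e · ln(36,010/5,442.1) = 2745.9 × ln(6.617) = 2745.9 × 1.8896 ≈ 5189 m/s.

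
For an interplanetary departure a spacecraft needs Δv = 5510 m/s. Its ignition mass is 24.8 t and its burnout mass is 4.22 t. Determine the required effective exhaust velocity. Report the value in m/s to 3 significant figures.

v_e ≈ 3110 m/s

ln(m₀/m_f) = ln(24800/4220) = ln(5.877) = 1.7710.
By the Tsiolkovsky rocket equation, v_e = Δv / ln(m₀/m_f) = 5510 / 1.7710 = 3111.2 m/s.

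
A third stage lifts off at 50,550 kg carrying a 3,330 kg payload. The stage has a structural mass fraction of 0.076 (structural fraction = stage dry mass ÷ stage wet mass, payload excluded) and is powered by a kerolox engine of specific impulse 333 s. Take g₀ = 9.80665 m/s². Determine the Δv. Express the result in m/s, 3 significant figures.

Stage wet mass = m₀ − payload = 50,550 − 3,330 = 47,220 kg.
Stage dry mass = ε × stage wet mass = 0.076 × 47,220 = 3,588.72 kg.
Burnout mass m_f = stage dry + payload = 3,588.72 + 3,330 = 6,918.72 kg.
v_e = Isp · g₀ = 333 × 9.80665 = 3265.6 m/s.
Δv = v_e · ln(50,550/6,918.72) = 3265.6 × ln(7.306) = 3265.6 × 1.9887 ≈ 6494 m/s.

Δv ≈ 6490 m/s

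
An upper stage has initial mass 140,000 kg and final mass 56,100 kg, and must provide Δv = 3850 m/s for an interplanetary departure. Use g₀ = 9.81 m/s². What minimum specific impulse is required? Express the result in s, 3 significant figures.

Isp ≈ 429 s

ln(m₀/m_f) = ln(140000/56100) = ln(2.496) = 0.9145.
v_e = Δv / ln(m₀/m_f) = 3850 / 0.9145 = 4209.9 m/s.
Isp = v_e / g₀ = 4209.9 / 9.81 = 429.1 s.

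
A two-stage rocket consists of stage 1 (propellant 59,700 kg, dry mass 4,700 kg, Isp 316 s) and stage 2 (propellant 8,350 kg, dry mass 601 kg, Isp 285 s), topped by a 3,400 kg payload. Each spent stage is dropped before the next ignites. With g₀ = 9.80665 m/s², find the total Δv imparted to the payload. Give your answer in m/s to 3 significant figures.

Δv ≈ 7810 m/s

Ignition mass of stage 1 = 59,700+4,700 + 8,350+601 + 3,400 = 76,751 kg.
Stage 1: m₀ = 76,751 kg, m_f = 76,751 − 59,700 = 17,051 kg; Δv = 316×9.80665×ln(4.501) = 3098.9×1.5044 ≈ 4662 m/s.
Stage 2: m₀ = 12,351 kg, m_f = 12,351 − 8,350 = 4,001 kg; Δv = 285×9.80665×ln(3.087) = 2794.9×1.1272 ≈ 3150 m/s.
Total Δv = 4662 + 3150 = 7812 m/s.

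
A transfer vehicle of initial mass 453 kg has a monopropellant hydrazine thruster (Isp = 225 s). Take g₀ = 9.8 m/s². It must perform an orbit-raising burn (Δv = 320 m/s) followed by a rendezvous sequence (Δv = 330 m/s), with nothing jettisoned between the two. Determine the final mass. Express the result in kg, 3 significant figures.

final mass ≈ 337 kg

v_e = Isp · g₀ = 225 × 9.8 = 2205.0 m/s.
After the first burn: m = 453 × exp(−320/2205.0) = 453 × 0.86491 = 391.804 kg.
After the second burn: m = 391.804 × exp(−330/2205.0) = 391.804 × 0.86100 = 337.343 kg.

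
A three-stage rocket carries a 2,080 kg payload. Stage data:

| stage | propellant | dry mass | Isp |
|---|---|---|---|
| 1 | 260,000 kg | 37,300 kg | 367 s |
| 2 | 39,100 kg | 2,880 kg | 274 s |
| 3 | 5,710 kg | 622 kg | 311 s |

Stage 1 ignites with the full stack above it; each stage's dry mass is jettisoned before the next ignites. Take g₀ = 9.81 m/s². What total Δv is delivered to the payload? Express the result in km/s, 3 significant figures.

Ignition mass of stage 1 = 260,000+37,300 + 39,100+2,880 + 5,710+622 + 2,080 = 347,692 kg.
Stage 1: m₀ = 347,692 kg, m_f = 347,692 − 260,000 = 87,692 kg; Δv = 367×9.81×ln(3.965) = 3600.3×1.3775 ≈ 4959 m/s.
Stage 2: m₀ = 50,392 kg, m_f = 50,392 − 39,100 = 11,292 kg; Δv = 274×9.81×ln(4.463) = 2687.9×1.4957 ≈ 4020 m/s.
Stage 3: m₀ = 8,412 kg, m_f = 8,412 − 5,710 = 2,702 kg; Δv = 311×9.81×ln(3.113) = 3050.9×1.1357 ≈ 3465 m/s.
Total Δv = 4959 + 4020 + 3465 = 12444 m/s.

Δv ≈ 12.4 km/s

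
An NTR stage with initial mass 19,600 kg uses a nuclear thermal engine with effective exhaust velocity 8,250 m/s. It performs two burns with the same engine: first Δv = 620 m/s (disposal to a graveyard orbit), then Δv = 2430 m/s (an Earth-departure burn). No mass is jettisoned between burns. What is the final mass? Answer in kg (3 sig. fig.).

final mass ≈ 13500 kg

After the first burn: m = 19600 × exp(−620/8250.0) = 19600 × 0.92760 = 18,181 kg.
After the second burn: m = 18,181 × exp(−2430/8250.0) = 18,181 × 0.74487 = 13,542.5 kg.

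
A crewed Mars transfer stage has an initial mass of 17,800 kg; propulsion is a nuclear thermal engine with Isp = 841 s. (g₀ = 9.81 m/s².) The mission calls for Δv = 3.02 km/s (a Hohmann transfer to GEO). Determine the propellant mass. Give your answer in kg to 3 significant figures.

v_e = Isp · g₀ = 841 × 9.81 = 8250.2 m/s.
m₀/m_f = exp(Δv / v_e) = exp(3020 / 8250.2) = exp(0.3661) = 1.4420.
m_f = 17,800 / 1.4420 = 12,344 kg, so propellant = m₀ − m_f = 17,800 − 12,344 = 5,456 kg.

propellant mass ≈ 5460 kg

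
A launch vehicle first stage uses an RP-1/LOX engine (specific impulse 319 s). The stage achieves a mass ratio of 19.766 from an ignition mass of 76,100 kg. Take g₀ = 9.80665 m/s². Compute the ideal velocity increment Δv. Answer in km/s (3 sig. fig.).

v_e = Isp · g₀ = 319 × 9.80665 = 3128.3 m/s.
From the ideal rocket equation, Δv = v_e · ln(19.766) = 3128.3 × 2.9840 ≈ 9334.8 m/s.

Δv ≈ 9.33 km/s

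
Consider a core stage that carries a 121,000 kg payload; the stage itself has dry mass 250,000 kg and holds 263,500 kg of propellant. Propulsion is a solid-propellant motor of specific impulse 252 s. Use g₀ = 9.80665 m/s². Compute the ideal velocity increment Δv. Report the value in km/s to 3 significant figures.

v_e = Isp · g₀ = 252 × 9.80665 = 2471.3 m/s.
m₀ = payload + dry + propellant = 121,000 + 250,000 + 263,500 = 634,500 kg.
m_f = payload + dry = 121,000 + 250,000 = 371,000 kg.
Δv = v_e · ln(m₀/m_f) = 2471.3 × ln(1.71) = 2471.3 × 0.5366 ≈ 1326.2 m/s.

Δv ≈ 1.33 km/s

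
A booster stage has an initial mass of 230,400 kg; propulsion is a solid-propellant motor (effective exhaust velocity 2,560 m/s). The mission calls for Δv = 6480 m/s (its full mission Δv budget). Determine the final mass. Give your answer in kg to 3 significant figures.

final mass ≈ 18300 kg

Rocket equation: m₀/m_f = exp(Δv / v_e) = exp(6480 / 2560.0) = exp(2.5312) = 12.5692.
m_f = m₀ / 12.5692 = 230,400 / 12.5692 = 18,330.5 kg.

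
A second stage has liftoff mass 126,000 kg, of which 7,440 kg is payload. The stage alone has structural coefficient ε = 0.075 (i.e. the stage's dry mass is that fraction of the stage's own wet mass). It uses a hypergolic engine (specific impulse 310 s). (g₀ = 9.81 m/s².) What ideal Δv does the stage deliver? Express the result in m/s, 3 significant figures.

Stage wet mass = m₀ − payload = 126,000 − 7,440 = 118,560 kg.
Stage dry mass = ε × stage wet mass = 0.075 × 118,560 = 8,892 kg.
Burnout mass m_f = stage dry + payload = 8,892 + 7,440 = 16,332 kg.
v_e = Isp · g₀ = 310 × 9.81 = 3041.1 m/s.
Δv = v_e · ln(126,000/16,332) = 3041.1 × ln(7.715) = 3041.1 × 2.0432 ≈ 6213 m/s.

Δv ≈ 6210 m/s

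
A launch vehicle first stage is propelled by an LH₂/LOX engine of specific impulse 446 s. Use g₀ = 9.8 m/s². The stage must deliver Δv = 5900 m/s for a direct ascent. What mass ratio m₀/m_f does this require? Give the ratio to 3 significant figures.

v_e = Isp · g₀ = 446 × 9.8 = 4370.8 m/s.
From the ideal rocket equation, m₀/m_f = exp(Δv / v_e) = exp(5900 / 4370.8) = exp(1.3499) = 3.8569.

mass ratio ≈ 3.86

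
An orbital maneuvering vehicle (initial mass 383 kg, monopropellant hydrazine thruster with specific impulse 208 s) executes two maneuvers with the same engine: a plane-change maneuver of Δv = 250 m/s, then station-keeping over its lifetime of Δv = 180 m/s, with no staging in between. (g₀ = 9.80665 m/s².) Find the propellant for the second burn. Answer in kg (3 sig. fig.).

propellant for the second burn ≈ 28.6 kg

v_e = Isp · g₀ = 208 × 9.80665 = 2039.8 m/s.
After the first burn: m = 383 × exp(−250/2039.8) = 383 × 0.88465 = 338.821 kg.
After the second burn: m = 338.821 × exp(−180/2039.8) = 338.821 × 0.91554 = 310.204 kg.
Second-burn propellant = 338.821 − 310.204 = 28.617 kg.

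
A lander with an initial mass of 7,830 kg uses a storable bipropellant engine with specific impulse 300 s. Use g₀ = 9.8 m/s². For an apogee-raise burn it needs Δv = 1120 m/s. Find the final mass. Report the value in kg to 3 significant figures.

v_e = Isp · g₀ = 300 × 9.8 = 2940.0 m/s.
m₀/m_f = exp(Δv / v_e) = exp(1120 / 2940.0) = exp(0.3810) = 1.4637.
m_f = m₀ / 1.4637 = 7,830 / 1.4637 = 5,349.46 kg.

final mass ≈ 5350 kg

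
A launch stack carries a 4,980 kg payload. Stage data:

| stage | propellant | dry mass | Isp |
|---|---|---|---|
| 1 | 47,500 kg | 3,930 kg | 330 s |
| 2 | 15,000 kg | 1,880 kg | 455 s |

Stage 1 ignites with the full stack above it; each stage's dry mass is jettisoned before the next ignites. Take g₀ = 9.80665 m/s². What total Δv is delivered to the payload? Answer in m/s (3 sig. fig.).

Δv ≈ 8550 m/s

Ignition mass of stage 1 = 47,500+3,930 + 15,000+1,880 + 4,980 = 73,290 kg.
Stage 1: m₀ = 73,290 kg, m_f = 73,290 − 47,500 = 25,790 kg; Δv = 330×9.80665×ln(2.842) = 3236.2×1.0444 ≈ 3380 m/s.
Stage 2: m₀ = 21,860 kg, m_f = 21,860 − 15,000 = 6,860 kg; Δv = 455×9.80665×ln(3.187) = 4462.0×1.1590 ≈ 5171 m/s.
Total Δv = 3380 + 5171 = 8551 m/s.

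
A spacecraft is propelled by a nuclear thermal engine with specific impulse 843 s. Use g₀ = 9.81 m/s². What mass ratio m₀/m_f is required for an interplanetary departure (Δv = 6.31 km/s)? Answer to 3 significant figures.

v_e = Isp · g₀ = 843 × 9.81 = 8269.8 m/s.
m₀/m_f = exp(Δv / v_e) = exp(6310 / 8269.8) = exp(0.7630) = 2.1447.

mass ratio ≈ 2.14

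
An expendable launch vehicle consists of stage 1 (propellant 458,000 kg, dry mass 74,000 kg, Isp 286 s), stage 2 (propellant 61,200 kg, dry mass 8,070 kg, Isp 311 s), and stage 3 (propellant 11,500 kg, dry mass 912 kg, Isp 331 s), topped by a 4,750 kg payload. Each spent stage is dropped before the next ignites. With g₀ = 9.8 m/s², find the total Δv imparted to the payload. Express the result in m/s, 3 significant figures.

Δv ≈ 11100 m/s

Ignition mass of stage 1 = 458,000+74,000 + 61,200+8,070 + 11,500+912 + 4,750 = 618,432 kg.
Stage 1: m₀ = 618,432 kg, m_f = 618,432 − 458,000 = 160,432 kg; Δv = 286×9.8×ln(3.855) = 2802.8×1.3493 ≈ 3782 m/s.
Stage 2: m₀ = 86,432 kg, m_f = 86,432 − 61,200 = 25,232 kg; Δv = 311×9.8×ln(3.425) = 3047.8×1.2312 ≈ 3753 m/s.
Stage 3: m₀ = 17,162 kg, m_f = 17,162 − 11,500 = 5,662 kg; Δv = 331×9.8×ln(3.031) = 3243.8×1.1089 ≈ 3597 m/s.
Total Δv = 3782 + 3753 + 3597 = 11132 m/s.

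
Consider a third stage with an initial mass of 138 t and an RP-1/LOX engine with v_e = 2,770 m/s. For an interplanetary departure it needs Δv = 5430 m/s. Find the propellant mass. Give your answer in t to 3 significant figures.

propellant mass ≈ 119 t

Using Δv = v_e ln(m₀/m_f): m₀/m_f = exp(Δv / v_e) = exp(5430 / 2770.0) = exp(1.9603) = 7.1014.
m_f = 138 / 7.1014 = 19.4328 t, so propellant = m₀ − m_f = 138 − 19.4328 = 118.5672 t.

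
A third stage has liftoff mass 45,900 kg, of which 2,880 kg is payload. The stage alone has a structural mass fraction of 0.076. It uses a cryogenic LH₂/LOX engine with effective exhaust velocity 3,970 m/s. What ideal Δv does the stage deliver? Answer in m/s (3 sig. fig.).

Δv ≈ 7980 m/s

Stage wet mass = m₀ − payload = 45,900 − 2,880 = 43,020 kg.
Stage dry mass = ε × stage wet mass = 0.076 × 43,020 = 3,269.52 kg.
Burnout mass m_f = stage dry + payload = 3,269.52 + 2,880 = 6,149.52 kg.
Δv = v_e · ln(45,900/6,149.52) = 3970.0 × ln(7.464) = 3970.0 × 2.0101 ≈ 7980 m/s.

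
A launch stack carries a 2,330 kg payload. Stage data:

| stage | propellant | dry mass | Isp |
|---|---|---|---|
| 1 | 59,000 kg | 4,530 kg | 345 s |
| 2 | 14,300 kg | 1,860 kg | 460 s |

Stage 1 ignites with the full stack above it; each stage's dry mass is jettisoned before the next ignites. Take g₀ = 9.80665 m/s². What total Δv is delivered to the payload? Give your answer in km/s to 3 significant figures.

Δv ≈ 11.0 km/s

Ignition mass of stage 1 = 59,000+4,530 + 14,300+1,860 + 2,330 = 82,020 kg.
Stage 1: m₀ = 82,020 kg, m_f = 82,020 − 59,000 = 23,020 kg; Δv = 345×9.80665×ln(3.563) = 3383.3×1.2706 ≈ 4299 m/s.
Stage 2: m₀ = 18,490 kg, m_f = 18,490 − 14,300 = 4,190 kg; Δv = 460×9.80665×ln(4.413) = 4511.1×1.4845 ≈ 6697 m/s.
Total Δv = 4299 + 6697 = 10996 m/s.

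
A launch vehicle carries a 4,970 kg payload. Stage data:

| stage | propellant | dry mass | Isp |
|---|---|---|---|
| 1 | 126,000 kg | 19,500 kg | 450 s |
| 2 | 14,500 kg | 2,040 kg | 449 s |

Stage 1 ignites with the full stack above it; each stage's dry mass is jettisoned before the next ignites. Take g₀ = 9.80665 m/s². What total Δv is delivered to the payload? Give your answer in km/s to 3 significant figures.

Ignition mass of stage 1 = 126,000+19,500 + 14,500+2,040 + 4,970 = 167,010 kg.
Stage 1: m₀ = 167,010 kg, m_f = 167,010 − 126,000 = 41,010 kg; Δv = 450×9.80665×ln(4.072) = 4413.0×1.4042 ≈ 6197 m/s.
Stage 2: m₀ = 21,510 kg, m_f = 21,510 − 14,500 = 7,010 kg; Δv = 449×9.80665×ln(3.068) = 4403.2×1.1212 ≈ 4937 m/s.
Total Δv = 6197 + 4937 = 11134 m/s.

Δv ≈ 11.1 km/s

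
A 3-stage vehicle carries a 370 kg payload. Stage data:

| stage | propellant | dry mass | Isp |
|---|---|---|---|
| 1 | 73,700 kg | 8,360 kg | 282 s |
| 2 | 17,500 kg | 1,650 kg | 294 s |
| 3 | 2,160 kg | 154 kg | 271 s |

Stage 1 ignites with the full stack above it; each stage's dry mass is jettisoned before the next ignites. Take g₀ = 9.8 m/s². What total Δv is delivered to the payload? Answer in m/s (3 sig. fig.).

Ignition mass of stage 1 = 73,700+8,360 + 17,500+1,650 + 2,160+154 + 370 = 103,894 kg.
Stage 1: m₀ = 103,894 kg, m_f = 103,894 − 73,700 = 30,194 kg; Δv = 282×9.8×ln(3.441) = 2763.6×1.2357 ≈ 3415 m/s.
Stage 2: m₀ = 21,834 kg, m_f = 21,834 − 17,500 = 4,334 kg; Δv = 294×9.8×ln(5.038) = 2881.2×1.6170 ≈ 4659 m/s.
Stage 3: m₀ = 2,684 kg, m_f = 2,684 − 2,160 = 524 kg; Δv = 271×9.8×ln(5.122) = 2655.8×1.6336 ≈ 4338 m/s.
Total Δv = 3415 + 4659 + 4338 = 12412 m/s.

Δv ≈ 12400 m/s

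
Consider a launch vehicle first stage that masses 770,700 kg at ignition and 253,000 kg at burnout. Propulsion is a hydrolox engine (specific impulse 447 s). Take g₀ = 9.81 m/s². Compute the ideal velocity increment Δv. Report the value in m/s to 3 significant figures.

Δv ≈ 4880 m/s

v_e = Isp · g₀ = 447 × 9.81 = 4385.1 m/s.
By the Tsiolkovsky rocket equation, Δv = v_e · ln(m₀/m_f) = 4385.1 × ln(3.046) = 4385.1 × 1.1139 ≈ 4884.6 m/s.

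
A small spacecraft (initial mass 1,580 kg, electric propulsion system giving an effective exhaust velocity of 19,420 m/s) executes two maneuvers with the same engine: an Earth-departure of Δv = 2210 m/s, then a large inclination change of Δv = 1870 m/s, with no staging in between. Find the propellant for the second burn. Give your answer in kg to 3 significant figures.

propellant for the second burn ≈ 129 kg

After the first burn: m = 1580 × exp(−2210/19420.0) = 1580 × 0.89244 = 1,410.06 kg.
After the second burn: m = 1,410.06 × exp(−1870/19420.0) = 1,410.06 × 0.90820 = 1,280.62 kg.
Second-burn propellant = 1,410.06 − 1,280.62 = 129.44 kg.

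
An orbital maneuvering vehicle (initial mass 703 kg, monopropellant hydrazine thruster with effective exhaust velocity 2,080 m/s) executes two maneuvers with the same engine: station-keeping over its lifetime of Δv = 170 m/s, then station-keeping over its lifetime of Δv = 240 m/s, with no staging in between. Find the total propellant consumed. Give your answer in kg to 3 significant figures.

total propellant consumed ≈ 126 kg

After the first burn: m = 703 × exp(−170/2080.0) = 703 × 0.92152 = 647.829 kg.
After the second burn: m = 647.829 × exp(−240/2080.0) = 647.829 × 0.89102 = 577.229 kg.
Total propellant = m₀ − m_final = 703 − 577.229 = 125.771 kg.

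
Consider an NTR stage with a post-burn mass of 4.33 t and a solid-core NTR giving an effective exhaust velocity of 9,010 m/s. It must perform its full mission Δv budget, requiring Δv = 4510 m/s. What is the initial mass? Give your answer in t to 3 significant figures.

initial mass ≈ 7.14 t

Rocket equation: m₀/m_f = exp(Δv / v_e) = exp(4510 / 9010.0) = exp(0.5006) = 1.6496.
m₀ = m_f × 1.6496 = 4.33 × 1.6496 = 7.14277 t.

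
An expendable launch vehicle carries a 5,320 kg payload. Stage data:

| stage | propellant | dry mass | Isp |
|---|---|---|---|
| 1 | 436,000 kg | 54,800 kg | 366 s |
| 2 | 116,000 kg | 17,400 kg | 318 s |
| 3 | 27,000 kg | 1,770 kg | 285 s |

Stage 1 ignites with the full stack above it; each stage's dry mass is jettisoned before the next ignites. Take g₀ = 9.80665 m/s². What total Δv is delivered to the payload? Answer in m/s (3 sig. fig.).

Ignition mass of stage 1 = 436,000+54,800 + 116,000+17,400 + 27,000+1,770 + 5,320 = 658,290 kg.
Stage 1: m₀ = 658,290 kg, m_f = 658,290 − 436,000 = 222,290 kg; Δv = 366×9.80665×ln(2.961) = 3589.2×1.0857 ≈ 3897 m/s.
Stage 2: m₀ = 167,490 kg, m_f = 167,490 − 116,000 = 51,490 kg; Δv = 318×9.80665×ln(3.253) = 3118.5×1.1795 ≈ 3678 m/s.
Stage 3: m₀ = 34,090 kg, m_f = 34,090 − 27,000 = 7,090 kg; Δv = 285×9.80665×ln(4.808) = 2794.9×1.5703 ≈ 4389 m/s.
Total Δv = 3897 + 3678 + 4389 = 11964 m/s.

Δv ≈ 12000 m/s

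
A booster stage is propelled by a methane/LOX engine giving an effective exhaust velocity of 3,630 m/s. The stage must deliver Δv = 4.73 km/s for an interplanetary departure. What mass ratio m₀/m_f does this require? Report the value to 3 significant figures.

m₀/m_f = exp(Δv / v_e) = exp(4730 / 3630.0) = exp(1.3030) = 3.6804.

mass ratio ≈ 3.68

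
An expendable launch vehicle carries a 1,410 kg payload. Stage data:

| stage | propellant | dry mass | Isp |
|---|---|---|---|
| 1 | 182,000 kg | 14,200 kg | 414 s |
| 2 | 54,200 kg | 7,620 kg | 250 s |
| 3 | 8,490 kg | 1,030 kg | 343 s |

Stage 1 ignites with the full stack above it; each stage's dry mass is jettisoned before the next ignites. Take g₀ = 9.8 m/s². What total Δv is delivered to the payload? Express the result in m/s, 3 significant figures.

Ignition mass of stage 1 = 182,000+14,200 + 54,200+7,620 + 8,490+1,030 + 1,410 = 268,950 kg.
Stage 1: m₀ = 268,950 kg, m_f = 268,950 − 182,000 = 86,950 kg; Δv = 414×9.8×ln(3.093) = 4057.2×1.1292 ≈ 4581 m/s.
Stage 2: m₀ = 72,750 kg, m_f = 72,750 − 54,200 = 18,550 kg; Δv = 250×9.8×ln(3.922) = 2450.0×1.3666 ≈ 3348 m/s.
Stage 3: m₀ = 10,930 kg, m_f = 10,930 − 8,490 = 2,440 kg; Δv = 343×9.8×ln(4.48) = 3361.4×1.4995 ≈ 5040 m/s.
Total Δv = 4581 + 3348 + 5040 = 12969 m/s.

Δv ≈ 13000 m/s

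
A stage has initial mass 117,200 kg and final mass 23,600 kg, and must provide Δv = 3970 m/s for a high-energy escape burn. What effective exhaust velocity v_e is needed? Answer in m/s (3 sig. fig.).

ln(m₀/m_f) = ln(117200/23600) = ln(4.966) = 1.6026.
v_e = Δv / ln(m₀/m_f) = 3970 / 1.6026 = 2477.2 m/s.

v_e ≈ 2480 m/s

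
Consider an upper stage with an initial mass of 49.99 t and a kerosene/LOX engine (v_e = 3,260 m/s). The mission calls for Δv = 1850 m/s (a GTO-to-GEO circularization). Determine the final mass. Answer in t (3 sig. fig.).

final mass ≈ 28.3 t

By the Tsiolkovsky rocket equation, m₀/m_f = exp(Δv / v_e) = exp(1850 / 3260.0) = exp(0.5675) = 1.7638.
m_f = m₀ / 1.7638 = 49.99 / 1.7638 = 28.3422 t.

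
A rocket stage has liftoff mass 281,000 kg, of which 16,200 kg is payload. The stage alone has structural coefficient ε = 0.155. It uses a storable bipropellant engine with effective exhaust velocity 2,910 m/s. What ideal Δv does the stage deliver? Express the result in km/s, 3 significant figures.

Stage wet mass = m₀ − payload = 281,000 − 16,200 = 264,800 kg.
Stage dry mass = ε × stage wet mass = 0.155 × 264,800 = 41,044 kg.
Burnout mass m_f = stage dry + payload = 41,044 + 16,200 = 57,244 kg.
By the Tsiolkovsky rocket equation, Δv = v_e · ln(281,000/57,244) = 2910.0 × ln(4.909) = 2910.0 × 1.5910 ≈ 4630 m/s.

Δv ≈ 4.63 km/s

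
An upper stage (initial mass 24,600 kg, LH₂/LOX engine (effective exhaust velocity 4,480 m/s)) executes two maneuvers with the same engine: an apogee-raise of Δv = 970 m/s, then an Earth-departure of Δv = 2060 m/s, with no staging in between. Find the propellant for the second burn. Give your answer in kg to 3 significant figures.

After the first burn: m = 24600 × exp(−970/4480.0) = 24600 × 0.80532 = 19,810.9 kg.
After the second burn: m = 19,810.9 × exp(−2060/4480.0) = 19,810.9 × 0.63140 = 12,508.6 kg.
Second-burn propellant = 19,810.9 − 12,508.6 = 7,302.3 kg.

propellant for the second burn ≈ 7300 kg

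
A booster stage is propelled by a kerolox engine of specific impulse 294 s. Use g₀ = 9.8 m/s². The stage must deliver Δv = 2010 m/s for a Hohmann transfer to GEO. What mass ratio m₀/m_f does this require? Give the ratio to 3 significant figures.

v_e = Isp · g₀ = 294 × 9.8 = 2881.2 m/s.
By the Tsiolkovsky rocket equation, m₀/m_f = exp(Δv / v_e) = exp(2010 / 2881.2) = exp(0.6976) = 2.0090.

mass ratio ≈ 2.01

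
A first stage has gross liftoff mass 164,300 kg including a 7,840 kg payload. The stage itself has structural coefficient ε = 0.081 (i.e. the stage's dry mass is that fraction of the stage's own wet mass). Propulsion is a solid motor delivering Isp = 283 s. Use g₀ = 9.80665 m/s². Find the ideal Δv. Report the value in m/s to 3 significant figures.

Stage wet mass = m₀ − payload = 164,300 − 7,840 = 156,460 kg.
Stage dry mass = ε × stage wet mass = 0.081 × 156,460 = 12,673.3 kg.
Burnout mass m_f = stage dry + payload = 12,673.3 + 7,840 = 20,513.3 kg.
v_e = Isp · g₀ = 283 × 9.80665 = 2775.3 m/s.
By the Tsiolkovsky rocket equation, Δv = v_e · ln(164,300/20,513.3) = 2775.3 × ln(8.009) = 2775.3 × 2.0806 ≈ 5774 m/s.

Δv ≈ 5770 m/s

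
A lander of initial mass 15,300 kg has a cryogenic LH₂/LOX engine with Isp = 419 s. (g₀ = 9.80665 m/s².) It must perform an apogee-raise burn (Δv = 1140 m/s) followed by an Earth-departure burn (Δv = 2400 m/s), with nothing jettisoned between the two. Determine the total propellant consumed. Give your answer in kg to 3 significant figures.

total propellant consumed ≈ 8840 kg

v_e = Isp · g₀ = 419 × 9.80665 = 4109.0 m/s.
After the first burn: m = 15300 × exp(−1140/4109.0) = 15300 × 0.75772 = 11,593.1 kg.
After the second burn: m = 11,593.1 × exp(−2400/4109.0) = 11,593.1 × 0.55762 = 6,464.54 kg.
Total propellant = m₀ − m_final = 15300 − 6,464.54 = 8,835.46 kg.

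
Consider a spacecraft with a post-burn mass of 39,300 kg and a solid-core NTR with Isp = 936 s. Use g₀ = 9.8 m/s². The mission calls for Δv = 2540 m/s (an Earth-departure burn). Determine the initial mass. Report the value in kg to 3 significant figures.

v_e = Isp · g₀ = 936 × 9.8 = 9172.8 m/s.
m₀/m_f = exp(Δv / v_e) = exp(2540 / 9172.8) = exp(0.2769) = 1.3190.
m₀ = m_f × 1.3190 = 39,300 × 1.3190 = 51,836.7 kg.

initial mass ≈ 51800 kg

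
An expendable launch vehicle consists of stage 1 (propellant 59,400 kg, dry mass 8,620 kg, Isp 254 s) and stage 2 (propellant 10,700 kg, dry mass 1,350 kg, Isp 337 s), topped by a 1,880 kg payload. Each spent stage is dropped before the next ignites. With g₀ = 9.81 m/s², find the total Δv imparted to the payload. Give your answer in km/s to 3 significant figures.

Ignition mass of stage 1 = 59,400+8,620 + 10,700+1,350 + 1,880 = 81,950 kg.
Stage 1: m₀ = 81,950 kg, m_f = 81,950 − 59,400 = 22,550 kg; Δv = 254×9.81×ln(3.634) = 2491.7×1.2904 ≈ 3215 m/s.
Stage 2: m₀ = 13,930 kg, m_f = 13,930 − 10,700 = 3,230 kg; Δv = 337×9.81×ln(4.313) = 3306.0×1.4616 ≈ 4832 m/s.
Total Δv = 3215 + 4832 = 8047 m/s.

Δv ≈ 8.05 km/s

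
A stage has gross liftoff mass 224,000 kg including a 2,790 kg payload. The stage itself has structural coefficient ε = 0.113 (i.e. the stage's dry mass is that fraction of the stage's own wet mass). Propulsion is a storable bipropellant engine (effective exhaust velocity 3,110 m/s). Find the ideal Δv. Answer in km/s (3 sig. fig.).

Stage wet mass = m₀ − payload = 224,000 − 2,790 = 221,210 kg.
Stage dry mass = ε × stage wet mass = 0.113 × 221,210 = 24,996.7 kg.
Burnout mass m_f = stage dry + payload = 24,996.7 + 2,790 = 27,786.7 kg.
Δv = v_e · ln(224,000/27,786.7) = 3110.0 × ln(8.061) = 3110.0 × 2.0871 ≈ 6491 m/s.

Δv ≈ 6.49 km/s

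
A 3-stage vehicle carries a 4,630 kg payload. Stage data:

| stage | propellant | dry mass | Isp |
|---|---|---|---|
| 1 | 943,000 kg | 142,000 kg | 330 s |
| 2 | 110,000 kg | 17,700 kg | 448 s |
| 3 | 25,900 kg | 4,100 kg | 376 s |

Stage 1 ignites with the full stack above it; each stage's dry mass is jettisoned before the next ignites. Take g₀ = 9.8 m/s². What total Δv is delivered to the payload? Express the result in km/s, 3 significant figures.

Ignition mass of stage 1 = 943,000+142,000 + 110,000+17,700 + 25,900+4,100 + 4,630 = 1,247,330 kg.
Stage 1: m₀ = 1,247,330 kg, m_f = 1,247,330 − 943,000 = 304,330 kg; Δv = 330×9.8×ln(4.099) = 3234.0×1.4106 ≈ 4562 m/s.
Stage 2: m₀ = 162,330 kg, m_f = 162,330 − 110,000 = 52,330 kg; Δv = 448×9.8×ln(3.102) = 4390.4×1.1321 ≈ 4970 m/s.
Stage 3: m₀ = 34,630 kg, m_f = 34,630 − 25,900 = 8,730 kg; Δv = 376×9.8×ln(3.967) = 3684.8×1.3780 ≈ 5077 m/s.
Total Δv = 4562 + 4970 + 5077 = 14609 m/s.

Δv ≈ 14.6 km/s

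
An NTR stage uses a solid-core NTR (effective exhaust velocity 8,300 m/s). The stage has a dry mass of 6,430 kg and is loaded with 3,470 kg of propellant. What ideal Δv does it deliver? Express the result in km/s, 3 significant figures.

Δv ≈ 3.58 km/s

m₀ = m_dry + m_prop = 6,430 + 3,470 = 9,900 kg.
By the Tsiolkovsky rocket equation, Δv = v_e · ln(m₀/m_f) = 8300.0 × ln(1.54) = 8300.0 × 0.4316 ≈ 3581.9 m/s.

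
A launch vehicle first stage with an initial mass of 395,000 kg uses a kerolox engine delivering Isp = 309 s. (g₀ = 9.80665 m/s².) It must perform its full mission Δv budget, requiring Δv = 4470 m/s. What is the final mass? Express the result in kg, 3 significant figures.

v_e = Isp · g₀ = 309 × 9.80665 = 3030.3 m/s.
Using Δv = v_e ln(m₀/m_f): m₀/m_f = exp(Δv / v_e) = exp(4470 / 3030.3) = exp(1.4751) = 4.3716.
m_f = m₀ / 4.3716 = 395,000 / 4.3716 = 90,355.9 kg.

final mass ≈ 90400 kg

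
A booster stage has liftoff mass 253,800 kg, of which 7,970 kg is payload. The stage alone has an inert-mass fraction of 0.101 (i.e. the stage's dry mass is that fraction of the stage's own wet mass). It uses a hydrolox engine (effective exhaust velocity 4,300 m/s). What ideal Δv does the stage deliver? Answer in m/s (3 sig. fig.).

Δv ≈ 8800 m/s

Stage wet mass = m₀ − payload = 253,800 − 7,970 = 245,830 kg.
Stage dry mass = ε × stage wet mass = 0.101 × 245,830 = 24,828.8 kg.
Burnout mass m_f = stage dry + payload = 24,828.8 + 7,970 = 32,798.8 kg.
By the Tsiolkovsky rocket equation, Δv = v_e · ln(253,800/32,798.8) = 4300.0 × ln(7.738) = 4300.0 × 2.0462 ≈ 8798 m/s.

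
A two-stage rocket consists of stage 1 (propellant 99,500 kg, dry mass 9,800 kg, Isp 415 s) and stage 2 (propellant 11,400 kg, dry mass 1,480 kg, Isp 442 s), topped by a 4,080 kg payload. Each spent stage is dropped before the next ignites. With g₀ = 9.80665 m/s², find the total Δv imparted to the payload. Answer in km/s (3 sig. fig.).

Ignition mass of stage 1 = 99,500+9,800 + 11,400+1,480 + 4,080 = 126,260 kg.
Stage 1: m₀ = 126,260 kg, m_f = 126,260 − 99,500 = 26,760 kg; Δv = 415×9.80665×ln(4.718) = 4069.8×1.5514 ≈ 6314 m/s.
Stage 2: m₀ = 16,960 kg, m_f = 16,960 − 11,400 = 5,560 kg; Δv = 442×9.80665×ln(3.05) = 4334.5×1.1153 ≈ 4834 m/s.
Total Δv = 6314 + 4834 = 11148 m/s.

Δv ≈ 11.1 km/s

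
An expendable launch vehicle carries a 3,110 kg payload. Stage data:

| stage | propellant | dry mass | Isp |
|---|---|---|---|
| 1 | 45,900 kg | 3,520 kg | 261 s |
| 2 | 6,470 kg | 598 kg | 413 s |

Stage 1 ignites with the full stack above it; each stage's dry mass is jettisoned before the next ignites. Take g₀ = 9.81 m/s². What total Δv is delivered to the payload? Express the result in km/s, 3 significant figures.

Ignition mass of stage 1 = 45,900+3,520 + 6,470+598 + 3,110 = 59,598 kg.
Stage 1: m₀ = 59,598 kg, m_f = 59,598 − 45,900 = 13,698 kg; Δv = 261×9.81×ln(4.351) = 2560.4×1.4704 ≈ 3765 m/s.
Stage 2: m₀ = 10,178 kg, m_f = 10,178 − 6,470 = 3,708 kg; Δv = 413×9.81×ln(2.745) = 4051.5×1.0097 ≈ 4091 m/s.
Total Δv = 3765 + 4091 = 7856 m/s.

Δv ≈ 7.86 km/s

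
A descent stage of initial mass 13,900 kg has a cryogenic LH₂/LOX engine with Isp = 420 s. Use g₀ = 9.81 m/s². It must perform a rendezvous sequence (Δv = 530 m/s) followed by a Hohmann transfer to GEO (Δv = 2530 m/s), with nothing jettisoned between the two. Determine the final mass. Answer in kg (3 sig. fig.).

v_e = Isp · g₀ = 420 × 9.81 = 4120.2 m/s.
After the first burn: m = 13900 × exp(−530/4120.2) = 13900 × 0.87930 = 12,222.3 kg.
After the second burn: m = 12,222.3 × exp(−2530/4120.2) = 12,222.3 × 0.54116 = 6,614.22 kg.

final mass ≈ 6610 kg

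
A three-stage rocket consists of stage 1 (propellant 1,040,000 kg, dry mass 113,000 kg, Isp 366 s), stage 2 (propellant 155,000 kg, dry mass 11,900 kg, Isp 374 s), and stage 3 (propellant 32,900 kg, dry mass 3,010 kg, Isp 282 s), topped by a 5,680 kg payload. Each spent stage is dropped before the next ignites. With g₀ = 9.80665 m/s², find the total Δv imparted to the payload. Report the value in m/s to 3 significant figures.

Δv ≈ 14500 m/s

Ignition mass of stage 1 = 1,040,000+113,000 + 155,000+11,900 + 32,900+3,010 + 5,680 = 1,361,490 kg.
Stage 1: m₀ = 1,361,490 kg, m_f = 1,361,490 − 1,040,000 = 321,490 kg; Δv = 366×9.80665×ln(4.235) = 3589.2×1.4434 ≈ 5181 m/s.
Stage 2: m₀ = 208,490 kg, m_f = 208,490 − 155,000 = 53,490 kg; Δv = 374×9.80665×ln(3.898) = 3667.7×1.3604 ≈ 4990 m/s.
Stage 3: m₀ = 41,590 kg, m_f = 41,590 − 32,900 = 8,690 kg; Δv = 282×9.80665×ln(4.786) = 2765.5×1.5657 ≈ 4330 m/s.
Total Δv = 5181 + 4990 + 4330 = 14501 m/s.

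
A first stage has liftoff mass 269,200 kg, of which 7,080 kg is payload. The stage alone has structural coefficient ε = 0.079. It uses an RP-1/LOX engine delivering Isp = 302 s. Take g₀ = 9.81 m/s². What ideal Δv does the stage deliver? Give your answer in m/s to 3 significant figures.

Stage wet mass = m₀ − payload = 269,200 − 7,080 = 262,120 kg.
Stage dry mass = ε × stage wet mass = 0.079 × 262,120 = 20,707.5 kg.
Burnout mass m_f = stage dry + payload = 20,707.5 + 7,080 = 27,787.5 kg.
v_e = Isp · g₀ = 302 × 9.81 = 2962.6 m/s.
From the ideal rocket equation, Δv = v_e · ln(269,200/27,787.5) = 2962.6 × ln(9.688) = 2962.6 × 2.2709 ≈ 6728 m/s.

Δv ≈ 6730 m/s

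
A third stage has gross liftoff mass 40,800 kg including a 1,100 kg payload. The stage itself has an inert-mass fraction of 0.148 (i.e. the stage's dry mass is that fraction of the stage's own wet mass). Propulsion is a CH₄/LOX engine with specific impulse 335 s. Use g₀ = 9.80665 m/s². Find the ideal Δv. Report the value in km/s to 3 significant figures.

Δv ≈ 5.80 km/s

Stage wet mass = m₀ − payload = 40,800 − 1,100 = 39,700 kg.
Stage dry mass = ε × stage wet mass = 0.148 × 39,700 = 5,875.6 kg.
Burnout mass m_f = stage dry + payload = 5,875.6 + 1,100 = 6,975.6 kg.
v_e = Isp · g₀ = 335 × 9.80665 = 3285.2 m/s.
Using Δv = v_e ln(m₀/m_f): Δv = v_e · ln(40,800/6,975.6) = 3285.2 × ln(5.849) = 3285.2 × 1.7663 ≈ 5803 m/s.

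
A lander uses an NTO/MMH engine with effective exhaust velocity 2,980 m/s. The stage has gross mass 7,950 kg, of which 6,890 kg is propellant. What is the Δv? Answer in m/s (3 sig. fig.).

Δv ≈ 6000 m/s

m_f = m₀ − m_prop = 7,950 − 6,890 = 1,060 kg.
Using Δv = v_e ln(m₀/m_f): Δv = v_e · ln(m₀/m_f) = 2980.0 × ln(7.5) = 2980.0 × 2.0149 ≈ 6004.4 m/s.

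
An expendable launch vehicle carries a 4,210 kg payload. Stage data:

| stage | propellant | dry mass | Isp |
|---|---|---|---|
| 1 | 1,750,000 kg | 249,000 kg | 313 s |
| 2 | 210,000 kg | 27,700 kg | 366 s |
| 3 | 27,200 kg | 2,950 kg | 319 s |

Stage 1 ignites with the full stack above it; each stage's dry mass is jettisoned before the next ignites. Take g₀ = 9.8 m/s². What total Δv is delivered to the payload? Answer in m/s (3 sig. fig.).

Δv ≈ 14700 m/s

Ignition mass of stage 1 = 1,750,000+249,000 + 210,000+27,700 + 27,200+2,950 + 4,210 = 2,271,060 kg.
Stage 1: m₀ = 2,271,060 kg, m_f = 2,271,060 − 1,750,000 = 521,060 kg; Δv = 313×9.8×ln(4.359) = 3067.4×1.4721 ≈ 4516 m/s.
Stage 2: m₀ = 272,060 kg, m_f = 272,060 − 210,000 = 62,060 kg; Δv = 366×9.8×ln(4.384) = 3586.8×1.4779 ≈ 5301 m/s.
Stage 3: m₀ = 34,360 kg, m_f = 34,360 − 27,200 = 7,160 kg; Δv = 319×9.8×ln(4.799) = 3126.2×1.5684 ≈ 4903 m/s.
Total Δv = 4516 + 5301 + 4903 = 14720 m/s.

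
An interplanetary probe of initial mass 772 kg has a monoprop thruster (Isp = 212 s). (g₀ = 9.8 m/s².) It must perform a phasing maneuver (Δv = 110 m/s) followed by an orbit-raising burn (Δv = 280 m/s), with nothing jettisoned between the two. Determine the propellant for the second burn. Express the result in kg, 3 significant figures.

propellant for the second burn ≈ 92.3 kg

v_e = Isp · g₀ = 212 × 9.8 = 2077.6 m/s.
After the first burn: m = 772 × exp(−110/2077.6) = 772 × 0.94843 = 732.188 kg.
After the second burn: m = 732.188 × exp(−280/2077.6) = 732.188 × 0.87392 = 639.874 kg.
Second-burn propellant = 732.188 − 639.874 = 92.314 kg.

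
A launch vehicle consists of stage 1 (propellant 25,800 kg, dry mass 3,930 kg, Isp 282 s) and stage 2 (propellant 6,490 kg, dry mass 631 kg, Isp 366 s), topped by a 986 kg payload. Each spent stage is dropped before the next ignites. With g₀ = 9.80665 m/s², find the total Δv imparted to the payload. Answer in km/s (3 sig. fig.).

Δv ≈ 8.95 km/s

Ignition mass of stage 1 = 25,800+3,930 + 6,490+631 + 986 = 37,837 kg.
Stage 1: m₀ = 37,837 kg, m_f = 37,837 − 25,800 = 12,037 kg; Δv = 282×9.80665×ln(3.143) = 2765.5×1.1453 ≈ 3167 m/s.
Stage 2: m₀ = 8,107 kg, m_f = 8,107 − 6,490 = 1,617 kg; Δv = 366×9.80665×ln(5.014) = 3589.2×1.6122 ≈ 5786 m/s.
Total Δv = 3167 + 5786 = 8953 m/s.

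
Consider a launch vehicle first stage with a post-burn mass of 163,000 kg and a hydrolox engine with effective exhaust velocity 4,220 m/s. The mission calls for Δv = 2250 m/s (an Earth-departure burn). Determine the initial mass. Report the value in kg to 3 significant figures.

m₀/m_f = exp(Δv / v_e) = exp(2250 / 4220.0) = exp(0.5332) = 1.7043.
m₀ = m_f × 1.7043 = 163,000 × 1.7043 = 277,801 kg.

initial mass ≈ 278000 kg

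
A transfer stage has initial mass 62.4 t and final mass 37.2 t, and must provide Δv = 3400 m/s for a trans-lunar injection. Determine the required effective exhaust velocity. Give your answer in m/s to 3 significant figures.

v_e ≈ 6570 m/s

ln(m₀/m_f) = ln(62400/37200) = ln(1.677) = 0.5173.
v_e = Δv / ln(m₀/m_f) = 3400 / 0.5173 = 6573.1 m/s.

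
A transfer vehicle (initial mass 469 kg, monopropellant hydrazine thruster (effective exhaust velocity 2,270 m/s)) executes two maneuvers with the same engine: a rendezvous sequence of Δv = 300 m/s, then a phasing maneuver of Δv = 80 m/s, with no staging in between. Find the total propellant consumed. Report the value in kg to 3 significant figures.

After the first burn: m = 469 × exp(−300/2270.0) = 469 × 0.87620 = 410.938 kg.
After the second burn: m = 410.938 × exp(−80/2270.0) = 410.938 × 0.96537 = 396.707 kg.
Total propellant = m₀ − m_final = 469 − 396.707 = 72.293 kg.

total propellant consumed ≈ 72.3 kg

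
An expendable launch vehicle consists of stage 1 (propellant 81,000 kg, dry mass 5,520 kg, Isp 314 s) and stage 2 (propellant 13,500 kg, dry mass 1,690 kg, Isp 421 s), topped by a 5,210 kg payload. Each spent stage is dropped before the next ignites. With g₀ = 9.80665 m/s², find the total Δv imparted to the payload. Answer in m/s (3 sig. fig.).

Δv ≈ 8840 m/s

Ignition mass of stage 1 = 81,000+5,520 + 13,500+1,690 + 5,210 = 106,920 kg.
Stage 1: m₀ = 106,920 kg, m_f = 106,920 − 81,000 = 25,920 kg; Δv = 314×9.80665×ln(4.125) = 3079.3×1.4171 ≈ 4364 m/s.
Stage 2: m₀ = 20,400 kg, m_f = 20,400 − 13,500 = 6,900 kg; Δv = 421×9.80665×ln(2.957) = 4128.6×1.0840 ≈ 4475 m/s.
Total Δv = 4364 + 4475 = 8839 m/s.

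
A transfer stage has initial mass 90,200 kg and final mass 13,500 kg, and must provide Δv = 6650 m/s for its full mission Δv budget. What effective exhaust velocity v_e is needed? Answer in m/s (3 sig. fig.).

ln(m₀/m_f) = ln(90200/13500) = ln(6.681) = 1.8993.
v_e = Δv / ln(m₀/m_f) = 6650 / 1.8993 = 3501.2 m/s.

v_e ≈ 3500 m/s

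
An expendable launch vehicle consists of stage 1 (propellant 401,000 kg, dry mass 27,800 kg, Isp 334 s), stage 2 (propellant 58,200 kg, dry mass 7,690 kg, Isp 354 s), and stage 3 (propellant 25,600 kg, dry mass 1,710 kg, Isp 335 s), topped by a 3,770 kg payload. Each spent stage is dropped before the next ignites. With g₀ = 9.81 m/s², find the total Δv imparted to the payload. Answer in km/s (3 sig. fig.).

Δv ≈ 13.6 km/s

Ignition mass of stage 1 = 401,000+27,800 + 58,200+7,690 + 25,600+1,710 + 3,770 = 525,770 kg.
Stage 1: m₀ = 525,770 kg, m_f = 525,770 − 401,000 = 124,770 kg; Δv = 334×9.81×ln(4.214) = 3276.5×1.4384 ≈ 4713 m/s.
Stage 2: m₀ = 96,970 kg, m_f = 96,970 − 58,200 = 38,770 kg; Δv = 354×9.81×ln(2.501) = 3472.7×0.9168 ≈ 3184 m/s.
Stage 3: m₀ = 31,080 kg, m_f = 31,080 − 25,600 = 5,480 kg; Δv = 335×9.81×ln(5.672) = 3286.4×1.7355 ≈ 5703 m/s.
Total Δv = 4713 + 3184 + 5703 = 13600 m/s.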